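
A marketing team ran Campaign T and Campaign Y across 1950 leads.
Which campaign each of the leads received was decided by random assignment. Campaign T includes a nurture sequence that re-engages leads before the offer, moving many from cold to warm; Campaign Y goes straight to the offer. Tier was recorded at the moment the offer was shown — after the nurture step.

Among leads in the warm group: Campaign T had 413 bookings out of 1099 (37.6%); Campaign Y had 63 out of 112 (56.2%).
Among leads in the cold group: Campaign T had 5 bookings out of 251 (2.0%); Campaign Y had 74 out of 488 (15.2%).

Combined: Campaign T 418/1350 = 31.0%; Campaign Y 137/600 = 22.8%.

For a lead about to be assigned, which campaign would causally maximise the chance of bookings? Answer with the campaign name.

Engagement tier here is a post-treatment variable shaped by the campaign; conditioning on it would introduce bias rather than remove it. The overall comparison is the causal one.
Pooled: Campaign T 31.0% vs Campaign Y 22.8%; Campaign T is higher overall.

Campaign T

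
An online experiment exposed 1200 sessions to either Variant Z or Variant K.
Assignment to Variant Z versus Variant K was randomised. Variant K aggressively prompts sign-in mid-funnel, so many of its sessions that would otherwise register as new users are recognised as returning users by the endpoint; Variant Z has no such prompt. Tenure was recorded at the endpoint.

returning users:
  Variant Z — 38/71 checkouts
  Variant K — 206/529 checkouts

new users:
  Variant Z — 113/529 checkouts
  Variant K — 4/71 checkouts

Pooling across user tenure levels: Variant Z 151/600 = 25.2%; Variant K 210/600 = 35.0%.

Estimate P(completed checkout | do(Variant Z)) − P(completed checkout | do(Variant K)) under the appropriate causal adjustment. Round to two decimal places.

-0.10

Within every user tenure level Variant Z has the higher rate, yet pooled Variant K does — Simpson's reversal.
User tenure is downstream of the variant. One should not condition on a consequence of treatment, so the overall rates are the right comparison.
The causal difference is the pooled difference: 0.252 − 0.350 = -0.098.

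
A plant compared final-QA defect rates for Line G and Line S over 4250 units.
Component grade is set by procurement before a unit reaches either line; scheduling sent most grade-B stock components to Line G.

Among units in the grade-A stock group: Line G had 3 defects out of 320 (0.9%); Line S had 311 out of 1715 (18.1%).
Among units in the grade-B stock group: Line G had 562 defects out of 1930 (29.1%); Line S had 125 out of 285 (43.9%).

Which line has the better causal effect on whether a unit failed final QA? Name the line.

Line G

Within every component grade level Line G has the lower rate, yet pooled Line S does — Simpson's reversal.
Here component grade is a common cause — it drives both which line a case falls under and the outcome. The crude comparison mixes populations; the stratum-specific rates are the causally relevant ones.
Within each level — grade-A stock: 0.9% vs 18.1%; grade-B stock: 29.1% vs 43.9% — Line G is lower every time.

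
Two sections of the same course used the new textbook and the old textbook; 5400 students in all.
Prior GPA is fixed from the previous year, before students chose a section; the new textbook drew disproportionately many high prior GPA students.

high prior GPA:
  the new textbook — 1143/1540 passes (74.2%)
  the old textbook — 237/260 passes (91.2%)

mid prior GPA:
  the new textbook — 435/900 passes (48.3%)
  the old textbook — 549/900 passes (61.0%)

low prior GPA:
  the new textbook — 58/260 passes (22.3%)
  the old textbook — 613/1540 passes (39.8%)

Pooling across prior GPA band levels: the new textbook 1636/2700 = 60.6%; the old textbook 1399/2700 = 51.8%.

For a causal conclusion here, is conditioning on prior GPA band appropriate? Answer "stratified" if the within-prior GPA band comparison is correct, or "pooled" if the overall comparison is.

the old textbook is higher inside every prior GPA band stratum but the new textbook is higher in aggregate. Whether to stratify depends on how prior GPA band relates to the teaching method.
Nothing the teaching method does changes prior GPA band; the imbalance is an allocation artefact. With prior GPA band also predicting the outcome, the pooled figure is confounded, and the within-stratum comparison is the causal one.
Within each level — high prior GPA: 74.2% vs 91.2%; mid prior GPA: 48.3% vs 61.0%; low prior GPA: 22.3% vs 39.8% — the old textbook is higher every time.

stratified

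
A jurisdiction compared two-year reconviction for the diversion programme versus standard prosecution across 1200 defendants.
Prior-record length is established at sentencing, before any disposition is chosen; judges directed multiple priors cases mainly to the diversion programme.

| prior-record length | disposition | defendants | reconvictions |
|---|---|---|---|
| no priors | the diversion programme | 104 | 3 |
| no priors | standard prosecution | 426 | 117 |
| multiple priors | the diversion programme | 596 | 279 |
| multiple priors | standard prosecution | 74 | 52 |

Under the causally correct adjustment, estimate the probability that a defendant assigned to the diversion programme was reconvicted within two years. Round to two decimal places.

0.27

the diversion programme is lower inside every prior-record length stratum but standard prosecution is lower in aggregate. Whether to stratify depends on how prior-record length relates to the disposition.
Prior-record length satisfies the back-door criterion: it is not a descendant of the disposition, and it blocks the spurious path from disposition to outcome. Adjusting for it (i.e., using the within-prior-record length rates) gives the causal effect.
Standardising the diversion programme to the population prior-record length mix: 0.442·3/104 + 0.558·279/596 = 0.274.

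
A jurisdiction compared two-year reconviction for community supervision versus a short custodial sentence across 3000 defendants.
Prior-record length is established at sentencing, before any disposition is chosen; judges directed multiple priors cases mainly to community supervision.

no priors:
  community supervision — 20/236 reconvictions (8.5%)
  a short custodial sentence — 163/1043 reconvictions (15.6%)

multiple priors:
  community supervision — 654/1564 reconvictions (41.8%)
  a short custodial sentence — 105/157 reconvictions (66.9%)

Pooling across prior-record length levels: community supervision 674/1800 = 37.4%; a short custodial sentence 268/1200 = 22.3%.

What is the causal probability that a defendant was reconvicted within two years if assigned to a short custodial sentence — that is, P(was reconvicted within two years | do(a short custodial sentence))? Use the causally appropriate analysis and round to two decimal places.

The imbalance in prior-record length arose from how defendants were allocated, not from anything the disposition did; and prior-record length independently affects the outcome. The pooled gap is confounded — condition on prior-record length.
Standardising a short custodial sentence to the population prior-record length mix: 0.426·163/1043 + 0.574·105/157 = 0.450.

0.45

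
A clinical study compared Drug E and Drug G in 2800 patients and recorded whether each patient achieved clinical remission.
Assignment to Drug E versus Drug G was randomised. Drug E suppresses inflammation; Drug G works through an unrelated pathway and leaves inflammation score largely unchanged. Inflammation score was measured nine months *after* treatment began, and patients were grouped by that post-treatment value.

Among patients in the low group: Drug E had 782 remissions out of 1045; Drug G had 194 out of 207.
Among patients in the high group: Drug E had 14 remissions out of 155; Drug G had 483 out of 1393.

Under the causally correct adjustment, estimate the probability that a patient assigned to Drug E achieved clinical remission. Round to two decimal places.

0.66

Drug G is higher inside every inflammation score stratum but Drug E is higher in aggregate. Whether to stratify depends on how inflammation score relates to the drug.
Inflammation score is downstream of the drug. One should not condition on a consequence of treatment, so the overall rates are the right comparison.
So P(outcome | do(Drug E)) is just the pooled rate for Drug E: 796/1200 = 0.663.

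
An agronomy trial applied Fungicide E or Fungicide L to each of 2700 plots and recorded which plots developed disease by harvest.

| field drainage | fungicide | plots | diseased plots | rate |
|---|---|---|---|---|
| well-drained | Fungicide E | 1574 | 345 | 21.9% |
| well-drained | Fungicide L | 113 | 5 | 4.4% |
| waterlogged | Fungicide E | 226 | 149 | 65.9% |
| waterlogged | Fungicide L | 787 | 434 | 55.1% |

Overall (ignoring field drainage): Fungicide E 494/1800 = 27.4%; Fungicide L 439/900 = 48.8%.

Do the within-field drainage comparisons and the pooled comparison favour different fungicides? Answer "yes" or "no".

Within each field drainage level (well-drained 21.9% vs 4.4%; waterlogged 65.9% vs 55.1%), Fungicide L has the lower rate every time. Pooled: 27.4% vs 48.8% — Fungicide E has the lower rate overall. The two comparisons disagree.

yes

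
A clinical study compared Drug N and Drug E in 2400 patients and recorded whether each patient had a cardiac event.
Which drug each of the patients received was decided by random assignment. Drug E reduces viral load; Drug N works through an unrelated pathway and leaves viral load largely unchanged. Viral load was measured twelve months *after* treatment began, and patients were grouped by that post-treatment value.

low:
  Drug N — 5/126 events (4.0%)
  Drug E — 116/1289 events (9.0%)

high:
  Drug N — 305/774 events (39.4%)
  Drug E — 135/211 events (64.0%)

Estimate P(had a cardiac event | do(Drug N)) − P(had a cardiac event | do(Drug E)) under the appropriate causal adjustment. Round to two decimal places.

+0.18

The stratified and pooled comparisons disagree (Drug N wins within each viral load; Drug E wins overall), so the answer turns on the causal role of viral load.
The distribution of viral load is itself part of what the drug does — it is an intermediate outcome. Holding it fixed would remove that part of the effect; the total effect is the pooled difference.
The causal difference is the pooled difference: 0.344 − 0.167 = +0.177.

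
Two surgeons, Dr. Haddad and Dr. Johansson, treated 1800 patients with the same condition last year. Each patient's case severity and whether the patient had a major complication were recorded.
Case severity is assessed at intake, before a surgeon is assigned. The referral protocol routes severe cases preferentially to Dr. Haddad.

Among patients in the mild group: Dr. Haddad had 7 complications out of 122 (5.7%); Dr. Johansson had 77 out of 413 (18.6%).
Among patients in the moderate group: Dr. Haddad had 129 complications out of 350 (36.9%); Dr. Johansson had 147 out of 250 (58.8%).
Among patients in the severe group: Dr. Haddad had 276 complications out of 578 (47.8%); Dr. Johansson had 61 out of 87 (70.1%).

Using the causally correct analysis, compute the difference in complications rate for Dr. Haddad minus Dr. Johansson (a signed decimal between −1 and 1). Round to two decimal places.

Within every case severity level Dr. Haddad has the lower rate, yet pooled Dr. Johansson does — Simpson's reversal.
Here case severity is a common cause — it drives both which surgeon a case falls under and the outcome. The crude comparison mixes populations; the stratum-specific rates are the causally relevant ones.
Adjusting over the population distribution of case severity: 0.297·(0.057−0.186) + 0.333·(0.369−0.588) + 0.369·(0.478−0.701) = -0.194.

-0.19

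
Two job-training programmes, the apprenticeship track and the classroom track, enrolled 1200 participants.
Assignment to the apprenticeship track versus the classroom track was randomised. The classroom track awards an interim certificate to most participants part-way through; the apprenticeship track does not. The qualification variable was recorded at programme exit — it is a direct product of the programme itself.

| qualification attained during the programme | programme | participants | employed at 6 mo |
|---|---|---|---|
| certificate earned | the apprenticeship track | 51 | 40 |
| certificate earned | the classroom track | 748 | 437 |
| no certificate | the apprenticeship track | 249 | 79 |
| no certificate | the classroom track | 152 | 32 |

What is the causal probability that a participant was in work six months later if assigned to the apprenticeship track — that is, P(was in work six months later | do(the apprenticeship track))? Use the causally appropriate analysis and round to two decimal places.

Qualification attained during the programme is recorded after the programme and is itself shifted by it — it sits on the causal path from programme to outcome. Conditioning on a mediator would strip out part of the effect we want; the pooled comparison gives the total causal effect.
So P(outcome | do(the apprenticeship track)) is just the pooled rate for the apprenticeship track: 119/300 = 0.397.

0.40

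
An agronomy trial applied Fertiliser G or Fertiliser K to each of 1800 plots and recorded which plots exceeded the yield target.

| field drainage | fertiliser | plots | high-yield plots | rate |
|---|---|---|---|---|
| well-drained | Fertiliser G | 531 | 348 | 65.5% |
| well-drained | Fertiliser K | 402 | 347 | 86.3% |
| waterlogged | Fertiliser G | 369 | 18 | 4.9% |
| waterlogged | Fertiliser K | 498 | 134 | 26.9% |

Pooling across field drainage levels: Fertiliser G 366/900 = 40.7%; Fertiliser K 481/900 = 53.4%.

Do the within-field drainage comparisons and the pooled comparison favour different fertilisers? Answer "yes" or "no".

Within each field drainage level (well-drained 65.5% vs 86.3%; waterlogged 4.9% vs 26.9%), Fertiliser K has the higher rate every time. Pooled: 40.7% vs 53.4% — Fertiliser K has the higher rate overall. They agree.

no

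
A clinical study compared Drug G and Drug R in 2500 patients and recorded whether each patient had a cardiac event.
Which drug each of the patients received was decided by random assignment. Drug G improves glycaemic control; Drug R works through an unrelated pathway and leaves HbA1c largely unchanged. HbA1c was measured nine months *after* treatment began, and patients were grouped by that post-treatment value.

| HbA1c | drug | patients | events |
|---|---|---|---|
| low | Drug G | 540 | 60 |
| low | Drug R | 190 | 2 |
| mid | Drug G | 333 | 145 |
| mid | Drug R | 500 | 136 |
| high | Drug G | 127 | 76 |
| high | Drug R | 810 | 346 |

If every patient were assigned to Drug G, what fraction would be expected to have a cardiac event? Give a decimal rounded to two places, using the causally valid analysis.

0.28

HbA1c is downstream of the drug. One should not condition on a consequence of treatment, so the overall rates are the right comparison.
So P(outcome | do(Drug G)) is just the pooled rate for Drug G: 281/1000 = 0.281.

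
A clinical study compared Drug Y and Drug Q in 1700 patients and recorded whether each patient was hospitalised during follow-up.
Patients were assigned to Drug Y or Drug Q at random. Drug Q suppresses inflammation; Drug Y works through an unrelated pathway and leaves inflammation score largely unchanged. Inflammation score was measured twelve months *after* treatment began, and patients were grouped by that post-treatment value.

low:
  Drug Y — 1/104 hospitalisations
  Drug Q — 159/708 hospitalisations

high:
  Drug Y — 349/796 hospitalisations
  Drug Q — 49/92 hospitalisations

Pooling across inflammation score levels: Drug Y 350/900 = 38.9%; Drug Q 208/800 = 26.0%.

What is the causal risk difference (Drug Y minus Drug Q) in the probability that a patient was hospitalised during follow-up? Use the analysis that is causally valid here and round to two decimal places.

+0.13

Inflammation score here is a post-treatment variable shaped by the drug; conditioning on it would introduce bias rather than remove it. The overall comparison is the causal one.
The causal difference is the pooled difference: 0.389 − 0.260 = +0.129.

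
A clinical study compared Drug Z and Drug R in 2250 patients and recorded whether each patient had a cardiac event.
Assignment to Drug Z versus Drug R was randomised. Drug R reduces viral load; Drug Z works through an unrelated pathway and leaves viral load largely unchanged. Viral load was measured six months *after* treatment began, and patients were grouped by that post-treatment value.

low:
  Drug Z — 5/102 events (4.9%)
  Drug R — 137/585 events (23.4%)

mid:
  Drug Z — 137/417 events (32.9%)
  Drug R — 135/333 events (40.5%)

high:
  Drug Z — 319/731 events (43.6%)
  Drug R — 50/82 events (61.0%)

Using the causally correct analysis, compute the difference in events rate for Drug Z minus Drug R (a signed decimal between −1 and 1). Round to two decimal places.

+0.05

Because the drug influences viral load, viral load is a post-treatment mediator, not a confounder. Stratifying on it would bias the estimate; the causal effect is the crude pooled difference.
The causal difference is the pooled difference: 0.369 − 0.322 = +0.047.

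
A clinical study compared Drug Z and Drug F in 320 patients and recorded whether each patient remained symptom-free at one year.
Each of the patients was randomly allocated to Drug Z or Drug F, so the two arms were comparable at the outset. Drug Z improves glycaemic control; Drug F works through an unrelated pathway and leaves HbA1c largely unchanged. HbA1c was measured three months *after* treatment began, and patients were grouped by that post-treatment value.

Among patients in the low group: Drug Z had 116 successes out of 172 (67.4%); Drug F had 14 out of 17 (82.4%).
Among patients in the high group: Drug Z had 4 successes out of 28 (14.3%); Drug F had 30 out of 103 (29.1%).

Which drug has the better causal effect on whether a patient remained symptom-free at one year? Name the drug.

Within every HbA1c level Drug F has the higher rate, yet pooled Drug Z does — Simpson's reversal.
HbA1c is downstream of the drug. One should not condition on a consequence of treatment, so the overall rates are the right comparison.
Pooled: Drug Z 60.0% vs Drug F 36.7%; Drug Z is higher overall.

Drug Z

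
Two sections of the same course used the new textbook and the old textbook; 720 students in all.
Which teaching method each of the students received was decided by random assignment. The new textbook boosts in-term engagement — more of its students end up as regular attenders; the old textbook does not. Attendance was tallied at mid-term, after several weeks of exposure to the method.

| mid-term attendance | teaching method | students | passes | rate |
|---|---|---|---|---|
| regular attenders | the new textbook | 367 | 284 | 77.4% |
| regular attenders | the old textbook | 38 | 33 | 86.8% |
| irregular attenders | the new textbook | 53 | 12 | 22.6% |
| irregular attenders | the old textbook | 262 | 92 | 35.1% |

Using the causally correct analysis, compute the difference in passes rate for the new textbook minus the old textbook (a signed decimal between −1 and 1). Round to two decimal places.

+0.29

Within every mid-term attendance level the old textbook has the higher rate, yet pooled the new textbook does — Simpson's reversal.
Mid-term attendance is downstream of the teaching method. One should not condition on a consequence of treatment, so the overall rates are the right comparison.
The causal difference is the pooled difference: 0.705 − 0.417 = +0.288.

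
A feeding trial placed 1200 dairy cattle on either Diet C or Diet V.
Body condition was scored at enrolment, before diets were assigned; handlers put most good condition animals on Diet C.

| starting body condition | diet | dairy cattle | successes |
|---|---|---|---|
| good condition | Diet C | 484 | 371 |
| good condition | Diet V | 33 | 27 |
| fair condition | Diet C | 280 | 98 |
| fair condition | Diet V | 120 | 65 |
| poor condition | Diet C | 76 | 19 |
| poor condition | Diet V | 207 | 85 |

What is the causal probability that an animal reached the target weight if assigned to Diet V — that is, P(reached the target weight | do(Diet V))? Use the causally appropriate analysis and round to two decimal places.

0.63

Within every starting body condition level Diet V has the higher rate, yet pooled Diet C does — Simpson's reversal.
Nothing the diet does changes starting body condition; the imbalance is an allocation artefact. With starting body condition also predicting the outcome, the pooled figure is confounded, and the within-stratum comparison is the causal one.
Standardising Diet V to the population starting body condition mix: 0.431·27/33 + 0.333·65/120 + 0.236·85/207 = 0.630.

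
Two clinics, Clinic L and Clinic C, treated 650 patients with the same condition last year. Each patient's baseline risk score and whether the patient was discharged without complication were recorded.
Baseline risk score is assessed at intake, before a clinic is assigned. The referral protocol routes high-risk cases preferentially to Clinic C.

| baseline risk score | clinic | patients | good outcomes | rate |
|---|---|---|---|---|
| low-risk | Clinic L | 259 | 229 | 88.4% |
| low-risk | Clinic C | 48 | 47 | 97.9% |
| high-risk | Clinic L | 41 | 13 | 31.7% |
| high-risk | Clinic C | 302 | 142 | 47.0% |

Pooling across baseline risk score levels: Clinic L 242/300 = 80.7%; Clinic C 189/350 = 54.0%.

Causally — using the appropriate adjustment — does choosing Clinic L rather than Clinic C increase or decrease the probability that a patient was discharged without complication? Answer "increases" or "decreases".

decreases

Baseline risk score differs across clinics for reasons unrelated to any effect of the clinic itself, and it separately predicts the outcome — a classic confounder. We must compare within baseline risk score levels.
Within each level — low-risk: 88.4% vs 97.9%; high-risk: 31.7% vs 47.0% — Clinic C is higher every time.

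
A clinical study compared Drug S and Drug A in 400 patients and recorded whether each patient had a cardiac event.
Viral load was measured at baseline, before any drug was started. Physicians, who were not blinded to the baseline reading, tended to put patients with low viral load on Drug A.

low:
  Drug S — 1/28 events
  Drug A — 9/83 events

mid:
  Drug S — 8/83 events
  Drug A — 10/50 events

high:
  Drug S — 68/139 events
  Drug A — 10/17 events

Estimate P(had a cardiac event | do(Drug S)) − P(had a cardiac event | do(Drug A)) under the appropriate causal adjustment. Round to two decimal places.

Within every viral load level Drug S has the lower rate, yet pooled Drug A does — Simpson's reversal.
Viral load satisfies the back-door criterion: it is not a descendant of the drug, and it blocks the spurious path from drug to outcome. Adjusting for it (i.e., using the within-viral load rates) gives the causal effect.
Adjusting over the population distribution of viral load: 0.278·(0.036−0.108) + 0.333·(0.096−0.200) + 0.390·(0.489−0.588) = -0.093.

-0.09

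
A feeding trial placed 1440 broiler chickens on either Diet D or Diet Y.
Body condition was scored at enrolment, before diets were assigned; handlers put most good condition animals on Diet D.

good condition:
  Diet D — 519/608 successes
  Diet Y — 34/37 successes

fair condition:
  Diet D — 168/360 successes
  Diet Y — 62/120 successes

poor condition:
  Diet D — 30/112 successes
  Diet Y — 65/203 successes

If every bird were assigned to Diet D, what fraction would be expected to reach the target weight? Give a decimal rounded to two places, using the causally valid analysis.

0.60

Here starting body condition is a common cause — it drives both which diet a case falls under and the outcome. The crude comparison mixes populations; the stratum-specific rates are the causally relevant ones.
Standardising Diet D to the population starting body condition mix: 0.448·519/608 + 0.333·168/360 + 0.219·30/112 = 0.596.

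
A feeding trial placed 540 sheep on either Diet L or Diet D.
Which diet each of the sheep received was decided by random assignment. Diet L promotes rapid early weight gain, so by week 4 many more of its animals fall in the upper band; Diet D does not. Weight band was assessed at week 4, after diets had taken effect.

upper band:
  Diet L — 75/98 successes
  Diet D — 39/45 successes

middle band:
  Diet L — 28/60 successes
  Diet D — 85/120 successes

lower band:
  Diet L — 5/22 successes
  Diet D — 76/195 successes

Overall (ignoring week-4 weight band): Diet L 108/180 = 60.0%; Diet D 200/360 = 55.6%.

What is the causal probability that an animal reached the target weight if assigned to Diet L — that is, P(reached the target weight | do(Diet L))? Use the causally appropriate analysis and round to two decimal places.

The week-4 weight band-specific comparison favours Diet D throughout, but the pooled figures favour Diet L. The question is whether to condition on week-4 weight band.
Because the diet influences week-4 weight band, week-4 weight band is a post-treatment mediator, not a confounder. Stratifying on it would bias the estimate; the causal effect is the crude pooled difference.
So P(outcome | do(Diet L)) is just the pooled rate for Diet L: 108/180 = 0.600.

0.60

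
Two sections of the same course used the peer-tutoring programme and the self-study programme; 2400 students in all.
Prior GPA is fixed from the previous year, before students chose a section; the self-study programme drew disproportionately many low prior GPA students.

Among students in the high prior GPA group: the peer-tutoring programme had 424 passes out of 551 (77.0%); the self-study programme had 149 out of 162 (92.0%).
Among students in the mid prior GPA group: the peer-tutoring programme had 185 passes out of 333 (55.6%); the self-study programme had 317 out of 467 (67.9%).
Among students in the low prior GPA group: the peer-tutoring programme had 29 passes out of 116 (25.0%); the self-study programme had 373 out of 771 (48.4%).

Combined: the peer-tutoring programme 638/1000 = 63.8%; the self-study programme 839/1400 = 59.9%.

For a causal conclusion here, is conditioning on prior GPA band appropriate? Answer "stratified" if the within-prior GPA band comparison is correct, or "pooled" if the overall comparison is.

stratified

The imbalance in prior GPA band arose from how students were allocated, not from anything the teaching method did; and prior GPA band independently affects the outcome. The pooled gap is confounded — condition on prior GPA band.
Within each level — high prior GPA: 77.0% vs 92.0%; mid prior GPA: 55.6% vs 67.9%; low prior GPA: 25.0% vs 48.4% — the self-study programme is higher every time.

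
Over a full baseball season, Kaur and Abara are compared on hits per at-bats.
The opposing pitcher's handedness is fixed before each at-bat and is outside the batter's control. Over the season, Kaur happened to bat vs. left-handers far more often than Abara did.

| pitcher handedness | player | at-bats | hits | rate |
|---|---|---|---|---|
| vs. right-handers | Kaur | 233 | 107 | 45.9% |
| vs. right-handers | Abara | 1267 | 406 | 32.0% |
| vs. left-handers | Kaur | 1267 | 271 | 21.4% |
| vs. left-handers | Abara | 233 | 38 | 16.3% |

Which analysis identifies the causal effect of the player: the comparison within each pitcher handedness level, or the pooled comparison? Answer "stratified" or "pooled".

stratified

The imbalance in pitcher handedness arose from how at-bats were allocated, not from anything the player did; and pitcher handedness independently affects the outcome. The pooled gap is confounded — condition on pitcher handedness.
Within each level — vs. right-handers: 45.9% vs 32.0%; vs. left-handers: 21.4% vs 16.3% — Kaur is higher every time.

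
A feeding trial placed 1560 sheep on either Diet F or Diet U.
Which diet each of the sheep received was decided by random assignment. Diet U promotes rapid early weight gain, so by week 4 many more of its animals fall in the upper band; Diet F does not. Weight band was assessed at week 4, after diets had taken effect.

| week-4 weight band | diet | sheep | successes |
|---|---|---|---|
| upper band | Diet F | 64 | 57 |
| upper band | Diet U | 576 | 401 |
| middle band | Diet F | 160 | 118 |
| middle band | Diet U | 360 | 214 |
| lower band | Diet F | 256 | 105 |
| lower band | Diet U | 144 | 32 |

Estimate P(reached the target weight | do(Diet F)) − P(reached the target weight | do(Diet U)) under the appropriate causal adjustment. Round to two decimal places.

Diet F is higher inside every week-4 weight band stratum but Diet U is higher in aggregate. Whether to stratify depends on how week-4 weight band relates to the diet.
Week-4 weight band here is a post-treatment variable shaped by the diet; conditioning on it would introduce bias rather than remove it. The overall comparison is the causal one.
The causal difference is the pooled difference: 0.583 − 0.599 = -0.016.

-0.02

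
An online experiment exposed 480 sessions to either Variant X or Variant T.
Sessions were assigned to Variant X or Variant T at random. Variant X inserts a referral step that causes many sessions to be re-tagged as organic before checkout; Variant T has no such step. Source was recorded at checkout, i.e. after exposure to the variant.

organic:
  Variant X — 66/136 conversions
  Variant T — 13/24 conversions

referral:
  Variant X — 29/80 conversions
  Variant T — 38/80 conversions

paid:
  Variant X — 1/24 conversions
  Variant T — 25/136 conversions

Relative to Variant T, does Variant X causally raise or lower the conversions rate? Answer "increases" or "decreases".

Traffic source is recorded after the variant and is itself shifted by it — it sits on the causal path from variant to outcome. Conditioning on a mediator would strip out part of the effect we want; the pooled comparison gives the total causal effect.
Pooled: Variant X 40.0% vs Variant T 31.7%; Variant X is higher overall.

increases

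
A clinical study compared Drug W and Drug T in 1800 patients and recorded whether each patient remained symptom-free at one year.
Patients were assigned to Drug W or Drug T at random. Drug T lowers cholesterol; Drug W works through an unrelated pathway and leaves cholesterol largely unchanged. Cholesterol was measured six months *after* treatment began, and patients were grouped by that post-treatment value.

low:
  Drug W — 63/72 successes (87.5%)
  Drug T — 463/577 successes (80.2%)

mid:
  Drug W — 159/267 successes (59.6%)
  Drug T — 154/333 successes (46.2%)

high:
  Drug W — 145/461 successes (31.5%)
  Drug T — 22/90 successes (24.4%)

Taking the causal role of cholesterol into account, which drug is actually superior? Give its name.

Drug T

Cholesterol lies on the pathway drug → cholesterol → outcome, so adjusting for it blocks the indirect effect. For the total causal effect of drug, use the unadjusted pooled rates.
Pooled: Drug W 45.9% vs Drug T 63.9%; Drug T is higher overall.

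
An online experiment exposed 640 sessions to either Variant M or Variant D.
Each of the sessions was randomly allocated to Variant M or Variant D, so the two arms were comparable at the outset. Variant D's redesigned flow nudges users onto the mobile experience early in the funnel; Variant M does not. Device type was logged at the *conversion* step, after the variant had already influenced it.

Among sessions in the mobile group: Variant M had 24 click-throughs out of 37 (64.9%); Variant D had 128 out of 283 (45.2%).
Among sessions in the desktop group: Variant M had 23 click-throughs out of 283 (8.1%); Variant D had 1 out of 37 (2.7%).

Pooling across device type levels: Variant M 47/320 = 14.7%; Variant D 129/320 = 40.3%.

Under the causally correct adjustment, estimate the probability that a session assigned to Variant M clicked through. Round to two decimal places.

Variant M is higher inside every device type stratum but Variant D is higher in aggregate. Whether to stratify depends on how device type relates to the variant.
Device type is recorded after the variant and is itself shifted by it — it sits on the causal path from variant to outcome. Conditioning on a mediator would strip out part of the effect we want; the pooled comparison gives the total causal effect.
So P(outcome | do(Variant M)) is just the pooled rate for Variant M: 47/320 = 0.147.

0.15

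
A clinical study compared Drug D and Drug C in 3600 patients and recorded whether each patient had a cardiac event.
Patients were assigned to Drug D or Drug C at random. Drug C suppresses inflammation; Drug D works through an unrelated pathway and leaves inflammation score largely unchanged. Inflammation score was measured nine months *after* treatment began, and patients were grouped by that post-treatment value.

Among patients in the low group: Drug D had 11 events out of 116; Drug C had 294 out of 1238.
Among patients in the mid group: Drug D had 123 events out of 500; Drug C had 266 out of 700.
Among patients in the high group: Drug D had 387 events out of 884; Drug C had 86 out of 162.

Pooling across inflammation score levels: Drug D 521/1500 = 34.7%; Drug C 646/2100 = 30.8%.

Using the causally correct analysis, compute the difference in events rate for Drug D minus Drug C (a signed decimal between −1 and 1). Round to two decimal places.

+0.04

Within every inflammation score level Drug D has the lower rate, yet pooled Drug C does — Simpson's reversal.
Inflammation score lies on the pathway drug → inflammation score → outcome, so adjusting for it blocks the indirect effect. For the total causal effect of drug, use the unadjusted pooled rates.
The causal difference is the pooled difference: 0.347 − 0.308 = +0.040.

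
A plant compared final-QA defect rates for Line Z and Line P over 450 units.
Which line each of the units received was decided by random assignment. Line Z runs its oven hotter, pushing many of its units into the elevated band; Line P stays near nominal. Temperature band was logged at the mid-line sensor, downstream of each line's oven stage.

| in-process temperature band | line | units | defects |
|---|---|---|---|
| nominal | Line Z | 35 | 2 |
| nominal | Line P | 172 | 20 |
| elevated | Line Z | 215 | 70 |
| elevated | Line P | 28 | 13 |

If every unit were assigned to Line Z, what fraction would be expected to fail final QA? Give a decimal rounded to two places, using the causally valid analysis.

The stratified and pooled comparisons disagree (Line Z wins within each in-process temperature band; Line P wins overall), so the answer turns on the causal role of in-process temperature band.
In-process temperature band lies on the pathway line → in-process temperature band → outcome, so adjusting for it blocks the indirect effect. For the total causal effect of line, use the unadjusted pooled rates.
So P(outcome | do(Line Z)) is just the pooled rate for Line Z: 72/250 = 0.288.

0.29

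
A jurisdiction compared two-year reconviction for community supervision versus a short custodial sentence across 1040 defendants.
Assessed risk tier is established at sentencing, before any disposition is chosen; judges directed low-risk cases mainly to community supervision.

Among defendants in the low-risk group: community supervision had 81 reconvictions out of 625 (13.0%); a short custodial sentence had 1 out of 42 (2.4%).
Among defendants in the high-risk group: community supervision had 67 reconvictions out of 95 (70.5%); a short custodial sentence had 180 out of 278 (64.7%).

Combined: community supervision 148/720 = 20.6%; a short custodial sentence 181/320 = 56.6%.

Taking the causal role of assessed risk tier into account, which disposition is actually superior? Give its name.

Assessed risk tier is set before the disposition has any effect — it is not caused by the disposition — and it independently drives the outcome. That makes it a confounder, so the causal comparison is within assessed risk tier levels.
Within each level — low-risk: 13.0% vs 2.4%; high-risk: 70.5% vs 64.7% — a short custodial sentence is lower every time.

a short custodial sentence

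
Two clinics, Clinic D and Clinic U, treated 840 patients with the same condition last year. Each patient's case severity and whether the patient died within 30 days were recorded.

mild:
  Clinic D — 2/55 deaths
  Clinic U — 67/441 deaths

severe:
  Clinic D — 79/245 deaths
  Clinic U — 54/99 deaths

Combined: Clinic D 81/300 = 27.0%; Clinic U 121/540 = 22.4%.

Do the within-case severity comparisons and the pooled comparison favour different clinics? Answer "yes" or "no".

yes

Within each case severity level (mild 3.6% vs 15.2%; severe 32.2% vs 54.5%), Clinic D has the lower rate every time. Pooled: 27.0% vs 22.4% — Clinic U has the lower rate overall. The two comparisons disagree.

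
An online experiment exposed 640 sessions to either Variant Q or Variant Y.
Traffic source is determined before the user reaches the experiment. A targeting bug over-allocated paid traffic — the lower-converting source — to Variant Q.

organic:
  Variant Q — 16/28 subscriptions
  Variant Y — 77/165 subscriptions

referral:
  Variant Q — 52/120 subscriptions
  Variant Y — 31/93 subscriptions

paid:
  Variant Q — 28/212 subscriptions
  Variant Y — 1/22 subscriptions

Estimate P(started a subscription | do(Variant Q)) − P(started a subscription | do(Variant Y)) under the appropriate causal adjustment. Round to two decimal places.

+0.10

Variant Q is higher inside every traffic source stratum but Variant Y is higher in aggregate. Whether to stratify depends on how traffic source relates to the variant.
Traffic source differs across variants for reasons unrelated to any effect of the variant itself, and it separately predicts the outcome — a classic confounder. We must compare within traffic source levels.
Adjusting over the population distribution of traffic source: 0.302·(0.571−0.467) + 0.333·(0.433−0.333) + 0.366·(0.132−0.045) = +0.097.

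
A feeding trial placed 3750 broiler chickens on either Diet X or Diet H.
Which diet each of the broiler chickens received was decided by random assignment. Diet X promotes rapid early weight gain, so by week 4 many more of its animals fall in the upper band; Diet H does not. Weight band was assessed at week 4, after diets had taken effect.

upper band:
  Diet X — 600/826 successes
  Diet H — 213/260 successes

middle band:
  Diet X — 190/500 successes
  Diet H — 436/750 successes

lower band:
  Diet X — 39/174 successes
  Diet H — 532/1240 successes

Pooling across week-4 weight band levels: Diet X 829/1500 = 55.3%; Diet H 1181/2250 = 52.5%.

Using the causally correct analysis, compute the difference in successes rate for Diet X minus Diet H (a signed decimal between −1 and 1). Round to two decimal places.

+0.03

Diet H is higher inside every week-4 weight band stratum but Diet X is higher in aggregate. Whether to stratify depends on how week-4 weight band relates to the diet.
Week-4 weight band is recorded after the diet and is itself shifted by it — it sits on the causal path from diet to outcome. Conditioning on a mediator would strip out part of the effect we want; the pooled comparison gives the total causal effect.
The causal difference is the pooled difference: 0.553 − 0.525 = +0.028.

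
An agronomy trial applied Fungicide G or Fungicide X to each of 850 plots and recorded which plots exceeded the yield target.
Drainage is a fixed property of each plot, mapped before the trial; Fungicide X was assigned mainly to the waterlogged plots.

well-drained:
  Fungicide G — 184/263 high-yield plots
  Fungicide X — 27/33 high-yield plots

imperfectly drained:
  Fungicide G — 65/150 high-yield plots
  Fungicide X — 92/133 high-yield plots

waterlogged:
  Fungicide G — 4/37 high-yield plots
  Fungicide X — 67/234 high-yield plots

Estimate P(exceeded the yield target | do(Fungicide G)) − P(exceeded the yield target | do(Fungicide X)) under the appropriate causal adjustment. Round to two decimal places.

Fungicide X is higher inside every field drainage stratum but Fungicide G is higher in aggregate. Whether to stratify depends on how field drainage relates to the fungicide.
Here field drainage is a common cause — it drives both which fungicide a case falls under and the outcome. The crude comparison mixes populations; the stratum-specific rates are the causally relevant ones.
Adjusting over the population distribution of field drainage: 0.348·(0.700−0.818) + 0.333·(0.433−0.692) + 0.319·(0.108−0.286) = -0.184.

-0.18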